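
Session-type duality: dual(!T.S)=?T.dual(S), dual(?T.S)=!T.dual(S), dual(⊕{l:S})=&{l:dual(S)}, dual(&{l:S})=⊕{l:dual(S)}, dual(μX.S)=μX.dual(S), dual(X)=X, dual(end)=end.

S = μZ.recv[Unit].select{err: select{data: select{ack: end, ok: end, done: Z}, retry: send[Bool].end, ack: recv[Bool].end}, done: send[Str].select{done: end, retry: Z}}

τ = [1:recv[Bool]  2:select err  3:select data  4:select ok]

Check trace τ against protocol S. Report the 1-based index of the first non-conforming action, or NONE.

1

[1] got recv[Bool], protocol expects recv[Unit]  ✗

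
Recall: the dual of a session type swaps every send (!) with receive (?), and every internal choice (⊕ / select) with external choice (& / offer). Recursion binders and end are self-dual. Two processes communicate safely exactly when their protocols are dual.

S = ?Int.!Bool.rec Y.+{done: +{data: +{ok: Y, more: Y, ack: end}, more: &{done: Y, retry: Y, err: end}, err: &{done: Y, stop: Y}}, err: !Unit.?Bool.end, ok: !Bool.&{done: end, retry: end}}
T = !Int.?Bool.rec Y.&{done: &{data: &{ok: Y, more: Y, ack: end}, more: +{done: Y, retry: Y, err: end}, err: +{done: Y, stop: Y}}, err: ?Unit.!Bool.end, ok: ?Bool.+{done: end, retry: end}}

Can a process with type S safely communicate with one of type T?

?Int ‖ !Int  match
  !Bool ‖ ?Bool  match
    rec Y ‖ rec Y  match (μ self-dual)
      +{done,err,ok} ‖ &{done,err,ok}  match labels match
        case done:
          +{data,more,err} ‖ &{data,more,err}  match labels match
            case data:
              +{ok,more,ack} ‖ &{ok,more,ack}  match labels match
                case ok:
                  Y ‖ Y  match
                case more:
                  Y ‖ Y  match
                case ack:
                  end ‖ end  match
            case more:
              &{done,retry,err} ‖ +{done,retry,err}  match labels match
                case done:
                  Y ‖ Y  match
                case retry:
                  Y ‖ Y  match
                case err:
                  end ‖ end  match
            case err:
              &{done,stop} ‖ +{done,stop}  match labels match
                case done:
                  Y ‖ Y  match
                case stop:
                  Y ‖ Y  match
        case err:
          !Unit ‖ ?Unit  match
            ?Bool ‖ !Bool  match
              end ‖ end  match
        case ok:
          !Bool ‖ ?Bool  match
            &{done,retry} ‖ +{done,retry}  match labels match
              case done:
                end ‖ end  match
              case retry:
                end ‖ end  match

YES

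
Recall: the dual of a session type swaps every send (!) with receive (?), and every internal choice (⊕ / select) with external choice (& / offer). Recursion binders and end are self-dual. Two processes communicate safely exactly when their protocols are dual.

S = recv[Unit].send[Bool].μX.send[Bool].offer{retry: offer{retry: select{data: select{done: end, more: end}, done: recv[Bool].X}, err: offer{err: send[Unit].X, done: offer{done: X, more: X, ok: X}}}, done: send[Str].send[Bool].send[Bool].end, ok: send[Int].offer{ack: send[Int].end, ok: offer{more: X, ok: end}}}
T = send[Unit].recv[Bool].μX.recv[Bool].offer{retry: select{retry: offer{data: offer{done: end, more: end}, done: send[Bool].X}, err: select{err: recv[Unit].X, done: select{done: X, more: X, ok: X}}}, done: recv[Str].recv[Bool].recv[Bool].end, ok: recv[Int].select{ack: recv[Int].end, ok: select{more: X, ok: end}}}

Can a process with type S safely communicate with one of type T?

recv[Unit] | send[Unit]  ✓
  send[Bool] | recv[Bool]  ✓
    μX | μX  ✓ (binder kept)
      send[Bool] | recv[Bool]  ✓
        offer{retry,done,ok} | offer{retry,done,ok}  ✗ choice polarity not flipped — not dual

NO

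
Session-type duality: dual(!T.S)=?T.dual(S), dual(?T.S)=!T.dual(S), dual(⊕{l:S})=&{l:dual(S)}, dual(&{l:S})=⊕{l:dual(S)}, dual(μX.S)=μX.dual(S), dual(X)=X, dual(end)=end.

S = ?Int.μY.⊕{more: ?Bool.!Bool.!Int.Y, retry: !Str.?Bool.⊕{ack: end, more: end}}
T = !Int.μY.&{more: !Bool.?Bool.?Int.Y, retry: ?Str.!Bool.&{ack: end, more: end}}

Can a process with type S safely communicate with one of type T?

YES

?Int ‖ !Int  match
  μY ‖ μY  match (rec unchanged)
    ⊕{more,retry} ‖ &{more,retry}  match label sets agree
      [more]
        ?Bool ‖ !Bool  match
          !Bool ‖ ?Bool  match
            !Int ‖ ?Int  match
              Y ‖ Y  match
      [retry]
        !Str ‖ ?Str  match
          ?Bool ‖ !Bool  match
            ⊕{ack,more} ‖ &{ack,more}  match label sets agree
              [ack]
                end ‖ end  match
              [more]
                end ‖ end  match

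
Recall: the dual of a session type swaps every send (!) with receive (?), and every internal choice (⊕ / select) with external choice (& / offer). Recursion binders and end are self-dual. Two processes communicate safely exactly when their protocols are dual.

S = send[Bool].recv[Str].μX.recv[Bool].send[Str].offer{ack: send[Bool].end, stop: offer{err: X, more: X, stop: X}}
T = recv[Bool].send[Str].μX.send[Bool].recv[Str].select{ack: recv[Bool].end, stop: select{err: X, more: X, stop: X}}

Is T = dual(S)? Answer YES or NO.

send[Bool] | recv[Bool]  match
  recv[Str] | send[Str]  match
    μX | μX  match (rec unchanged)
      recv[Bool] | send[Bool]  match
        send[Str] | recv[Str]  match
          offer{ack,stop} | select{ack,stop}  match label sets agree
            case ack:
              send[Bool] | recv[Bool]  match
                end | end  match
            case stop:
              offer{err,more,stop} | select{err,more,stop}  match label sets agree
                case err:
                  X | X  match
                case more:
                  X | X  match
                case stop:
                  X | X  match

YES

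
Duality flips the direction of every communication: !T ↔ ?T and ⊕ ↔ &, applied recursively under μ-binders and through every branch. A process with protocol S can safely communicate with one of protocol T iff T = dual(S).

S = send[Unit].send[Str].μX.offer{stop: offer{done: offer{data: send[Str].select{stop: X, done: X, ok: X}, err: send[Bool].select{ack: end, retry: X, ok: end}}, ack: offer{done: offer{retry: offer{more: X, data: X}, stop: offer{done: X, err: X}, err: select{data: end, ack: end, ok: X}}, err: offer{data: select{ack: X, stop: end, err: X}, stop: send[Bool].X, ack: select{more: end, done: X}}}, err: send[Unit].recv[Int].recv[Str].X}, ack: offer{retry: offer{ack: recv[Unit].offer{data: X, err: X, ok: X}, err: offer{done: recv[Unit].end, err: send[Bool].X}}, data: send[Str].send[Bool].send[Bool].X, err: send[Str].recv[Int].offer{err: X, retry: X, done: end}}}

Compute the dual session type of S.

send[Unit] → recv[Unit]
  send[Str] → recv[Str]
    μX → μX  (rec unchanged)
      offer{stop,ack} → select{stop,ack}  (&→⊕)
        • stop:
          offer{done,ack,err} → select{done,ack,err}  (&→⊕)
            • done:
              offer{data,err} → select{data,err}  (&→⊕)
                • data:
                  send[Str] → recv[Str]
                    select{stop,done,ok} → offer{stop,done,ok}  (internal→external)
                      • stop:
                        X ↦ X
                      • done:
                        X ↦ X
                      • ok:
                        X ↦ X
                • err:
                  send[Bool] → recv[Bool]
                    select{ack,retry,ok} → offer{ack,retry,ok}  (internal→external)
                      • ack:
                        end ↦ end
                      • retry:
                        X ↦ X
                      • ok:
                        end ↦ end
            • ack:
              offer{done,err} → select{done,err}  (&→⊕)
                • done:
                  offer{retry,stop,err} → select{retry,stop,err}  (&→⊕)
                    • retry:
                      offer{more,data} → select{more,data}  (&→⊕)
                        • more:
                          X ↦ X
                        • data:
                          X ↦ X
                    • stop:
                      offer{done,err} → select{done,err}  (&→⊕)
                        • done:
                          X ↦ X
                        • err:
                          X ↦ X
                    • err:
                      select{data,ack,ok} → offer{data,ack,ok}  (internal→external)
                        • data:
                          end ↦ end
                        • ack:
                          end ↦ end
                        • ok:
                          X ↦ X
                • err:
                  offer{data,stop,ack} → select{data,stop,ack}  (&→⊕)
                    • data:
                      select{ack,stop,err} → offer{ack,stop,err}  (internal→external)
                        • ack:
                          X ↦ X
                        • stop:
                          end ↦ end
                        • err:
                          X ↦ X
                    • stop:
                      send[Bool] → recv[Bool]
                        X ↦ X
                    • ack:
                      select{more,done} → offer{more,done}  (internal→external)
                        • more:
                          end ↦ end
                        • done:
                          X ↦ X
            • err:
              send[Unit] → recv[Unit]
                recv[Int] → send[Int]
                  recv[Str] → send[Str]
                    X ↦ X
        • ack:
          offer{retry,data,err} → select{retry,data,err}  (&→⊕)
            • retry:
              offer{ack,err} → select{ack,err}  (&→⊕)
                • ack:
                  recv[Unit] → send[Unit]
                    offer{data,err,ok} → select{data,err,ok}  (&→⊕)
                      • data:
                        X ↦ X
                      • err:
                        X ↦ X
                      • ok:
                        X ↦ X
                • err:
                  offer{done,err} → select{done,err}  (&→⊕)
                    • done:
                      recv[Unit] → send[Unit]
                        end ↦ end
                    • err:
                      send[Bool] → recv[Bool]
                        X ↦ X
            • data:
              send[Str] → recv[Str]
                send[Bool] → recv[Bool]
                  send[Bool] → recv[Bool]
                    X ↦ X
            • err:
              send[Str] → recv[Str]
                recv[Int] → send[Int]
                  offer{err,retry,done} → select{err,retry,done}  (&→⊕)
                    • err:
                      X ↦ X
                    • retry:
                      X ↦ X
                    • done:
                      end ↦ end

recv[Unit].recv[Str].μX.select{stop: select{done: select{data: recv[Str].offer{stop: X, done: X, ok: X}, err: recv[Bool].offer{ack: end, retry: X, ok: end}}, ack: select{done: select{retry: select{more: X, data: X}, stop: select{done: X, err: X}, err: offer{data: end, ack: end, ok: X}}, err: select{data: offer{ack: X, stop: end, err: X}, stop: recv[Bool].X, ack: offer{more: end, done: X}}}, err: recv[Unit].send[Int].send[Str].X}, ack: select{retry: select{ack: send[Unit].select{data: X, err: X, ok: X}, err: select{done: send[Unit].end, err: recv[Bool].X}}, data: recv[Str].recv[Bool].recv[Bool].X, err: recv[Str].send[Int].select{err: X, retry: X, done: end}}}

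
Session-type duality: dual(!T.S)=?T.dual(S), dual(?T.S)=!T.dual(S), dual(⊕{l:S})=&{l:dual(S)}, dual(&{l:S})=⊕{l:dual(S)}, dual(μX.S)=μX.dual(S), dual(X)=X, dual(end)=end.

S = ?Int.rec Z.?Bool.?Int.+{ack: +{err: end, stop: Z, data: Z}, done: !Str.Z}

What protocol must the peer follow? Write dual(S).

!Int.rec Z.!Bool.!Int.&{ack: &{err: end, stop: Z, data: Z}, done: ?Str.Z}

?Int → !Int
  rec Z → rec Z  (μ self-dual)
    ?Bool → !Bool
      ?Int → !Int
        +{ack,done} → &{ack,done}  (⊕→&)
          [ack]
            +{err,stop,data} → &{err,stop,data}  (⊕→&)
              [err]
                end self-dual
              [stop]
                Z self-dual
              [data]
                Z self-dual
          [done]
            !Str → ?Str
              Z self-dual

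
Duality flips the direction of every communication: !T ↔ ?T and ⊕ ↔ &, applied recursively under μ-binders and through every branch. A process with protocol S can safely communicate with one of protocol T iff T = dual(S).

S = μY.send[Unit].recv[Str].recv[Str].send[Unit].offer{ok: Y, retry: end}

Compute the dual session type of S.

μY ↦ μY  (rec unchanged)
  send[Unit] ↦ recv[Unit]
    recv[Str] ↦ send[Str]
      recv[Str] ↦ send[Str]
        send[Unit] ↦ recv[Unit]
          offer{ok,retry} ↦ select{ok,retry}  (external→internal)
            • ok:
              Y ↦ Y
            • retry:
              end ↦ end

μY.recv[Unit].send[Str].send[Str].recv[Unit].select{ok: Y, retry: end}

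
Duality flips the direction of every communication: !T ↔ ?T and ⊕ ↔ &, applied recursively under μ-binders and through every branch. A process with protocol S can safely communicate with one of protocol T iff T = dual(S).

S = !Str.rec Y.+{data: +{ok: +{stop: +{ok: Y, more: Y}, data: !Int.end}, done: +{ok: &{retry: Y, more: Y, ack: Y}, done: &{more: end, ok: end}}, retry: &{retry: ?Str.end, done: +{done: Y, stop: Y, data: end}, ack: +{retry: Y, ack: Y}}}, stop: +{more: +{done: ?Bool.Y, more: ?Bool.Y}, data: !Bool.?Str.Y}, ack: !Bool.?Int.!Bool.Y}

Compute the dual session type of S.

!Str = ?Str
  rec Y = rec Y  (binder kept)
    +{data,stop,ack} = &{data,stop,ack}  (select→offer)
      case data:
        +{ok,done,retry} = &{ok,done,retry}  (select→offer)
          case ok:
            +{stop,data} = &{stop,data}  (select→offer)
              case stop:
                +{ok,more} = &{ok,more}  (select→offer)
                  case ok:
                    Y ↦ Y
                  case more:
                    Y ↦ Y
              case data:
                !Int = ?Int
                  end ↦ end
          case done:
            +{ok,done} = &{ok,done}  (select→offer)
              case ok:
                &{retry,more,ack} = +{retry,more,ack}  (&→⊕)
                  case retry:
                    Y ↦ Y
                  case more:
                    Y ↦ Y
                  case ack:
                    Y ↦ Y
              case done:
                &{more,ok} = +{more,ok}  (&→⊕)
                  case more:
                    end ↦ end
                  case ok:
                    end ↦ end
          case retry:
            &{retry,done,ack} = +{retry,done,ack}  (&→⊕)
              case retry:
                ?Str = !Str
                  end ↦ end
              case done:
                +{done,stop,data} = &{done,stop,data}  (select→offer)
                  case done:
                    Y ↦ Y
                  case stop:
                    Y ↦ Y
                  case data:
                    end ↦ end
              case ack:
                +{retry,ack} = &{retry,ack}  (select→offer)
                  case retry:
                    Y ↦ Y
                  case ack:
                    Y ↦ Y
      case stop:
        +{more,data} = &{more,data}  (select→offer)
          case more:
            +{done,more} = &{done,more}  (select→offer)
              case done:
                ?Bool = !Bool
                  Y ↦ Y
              case more:
                ?Bool = !Bool
                  Y ↦ Y
          case data:
            !Bool = ?Bool
              ?Str = !Str
                Y ↦ Y
      case ack:
        !Bool = ?Bool
          ?Int = !Int
            !Bool = ?Bool
              Y ↦ Y

?Str.rec Y.&{data: &{ok: &{stop: &{ok: Y, more: Y}, data: ?Int.end}, done: &{ok: +{retry: Y, more: Y, ack: Y}, done: +{more: end, ok: end}}, retry: +{retry: !Str.end, done: &{done: Y, stop: Y, data: end}, ack: &{retry: Y, ack: Y}}}, stop: &{more: &{done: !Bool.Y, more: !Bool.Y}, data: ?Bool.!Str.Y}, ack: ?Bool.!Int.?Bool.Y}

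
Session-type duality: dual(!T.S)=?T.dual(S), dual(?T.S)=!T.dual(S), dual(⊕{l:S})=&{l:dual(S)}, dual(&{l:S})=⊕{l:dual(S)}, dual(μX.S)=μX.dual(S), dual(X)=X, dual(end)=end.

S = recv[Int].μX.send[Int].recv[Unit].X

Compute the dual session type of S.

send[Int].μX.recv[Int].send[Unit].X

recv[Int] ↦ send[Int]
  μX ↦ μX  (binder kept)
    send[Int] ↦ recv[Int]
      recv[Unit] ↦ send[Unit]
        dual(X) = X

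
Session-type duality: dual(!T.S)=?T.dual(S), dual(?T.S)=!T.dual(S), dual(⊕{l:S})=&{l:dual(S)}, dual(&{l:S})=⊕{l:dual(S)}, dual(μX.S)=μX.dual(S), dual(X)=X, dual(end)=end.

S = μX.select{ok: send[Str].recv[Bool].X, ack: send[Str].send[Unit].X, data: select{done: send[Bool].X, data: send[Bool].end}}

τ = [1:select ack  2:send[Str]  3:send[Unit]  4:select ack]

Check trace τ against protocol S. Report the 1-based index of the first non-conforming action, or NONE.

step 1: select ack  ok  residual = send[Str].send[Unit].μX.…
step 2: send[Str]  ok  residual = send[Unit].μX.…
step 3: send[Unit]  ok  residual = μX.…
step 4: select ack  ok  residual = send[Str].send[Unit].μX.…
all 4 steps conform

NONE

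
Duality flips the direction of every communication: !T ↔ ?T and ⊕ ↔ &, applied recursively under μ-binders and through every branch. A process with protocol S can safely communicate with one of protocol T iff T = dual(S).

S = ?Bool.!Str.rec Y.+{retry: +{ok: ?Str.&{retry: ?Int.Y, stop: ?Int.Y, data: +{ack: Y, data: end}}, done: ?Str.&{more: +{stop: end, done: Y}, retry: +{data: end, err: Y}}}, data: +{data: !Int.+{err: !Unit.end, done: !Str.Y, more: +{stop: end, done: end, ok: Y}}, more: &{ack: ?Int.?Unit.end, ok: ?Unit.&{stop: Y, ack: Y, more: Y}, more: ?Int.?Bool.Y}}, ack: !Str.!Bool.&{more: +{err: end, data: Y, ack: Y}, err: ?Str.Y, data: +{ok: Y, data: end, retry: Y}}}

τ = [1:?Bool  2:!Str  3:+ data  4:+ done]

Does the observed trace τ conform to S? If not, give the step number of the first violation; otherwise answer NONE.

step 1: ?Bool  ok  cont: !Str.rec Y.…
step 2: !Str  ok  cont: rec Y.…
step 3: + data  ok  cont: +{data: !Int.+{err: !Unit.end, done: !Str.rec Y.…, more: +{stop: end, done: end, ok: rec Y.…}}, more: &{ack: ?Int.?Unit.end, ok: ?Unit.&{stop: rec Y.…, ack: rec Y.…, more: rec Y.…}, more: ?Int.?Bool.rec Y.…}}
step 4: got + done, protocol expects + data or + more  ✗

4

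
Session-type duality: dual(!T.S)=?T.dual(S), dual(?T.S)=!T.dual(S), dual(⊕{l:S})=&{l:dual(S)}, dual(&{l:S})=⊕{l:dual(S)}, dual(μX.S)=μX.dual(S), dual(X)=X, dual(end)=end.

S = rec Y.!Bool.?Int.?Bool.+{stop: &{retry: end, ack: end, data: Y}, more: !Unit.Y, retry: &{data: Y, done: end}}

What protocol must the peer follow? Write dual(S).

rec Y ↦ rec Y  (rec unchanged)
  !Bool ↦ ?Bool
    ?Int ↦ !Int
      ?Bool ↦ !Bool
        +{stop,more,retry} ↦ &{stop,more,retry}  (⊕→&)
          case stop:
            &{retry,ack,data} ↦ +{retry,ack,data}  (external→internal)
              case retry:
                end ↦ end
              case ack:
                end ↦ end
              case data:
                Y ↦ Y
          case more:
            !Unit ↦ ?Unit
              Y ↦ Y
          case retry:
            &{data,done} ↦ +{data,done}  (external→internal)
              case data:
                Y ↦ Y
              case done:
                end ↦ end

rec Y.?Bool.!Int.!Bool.&{stop: +{retry: end, ack: end, data: Y}, more: ?Unit.Y, retry: +{data: Y, done: end}}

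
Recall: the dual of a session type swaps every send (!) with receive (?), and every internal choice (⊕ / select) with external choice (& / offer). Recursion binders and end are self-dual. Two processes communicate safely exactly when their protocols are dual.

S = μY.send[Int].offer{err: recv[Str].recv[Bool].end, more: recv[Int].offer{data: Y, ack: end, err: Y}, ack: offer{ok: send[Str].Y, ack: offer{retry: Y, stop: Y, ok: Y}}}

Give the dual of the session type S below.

μY → μY  (μ self-dual)
  send[Int] → recv[Int]
    offer{err,more,ack} → select{err,more,ack}  (&→⊕)
      [err]
        recv[Str] → send[Str]
          recv[Bool] → send[Bool]
            dual(end) = end
      [more]
        recv[Int] → send[Int]
          offer{data,ack,err} → select{data,ack,err}  (&→⊕)
            [data]
              dual(Y) = Y
            [ack]
              dual(end) = end
            [err]
              dual(Y) = Y
      [ack]
        offer{ok,ack} → select{ok,ack}  (&→⊕)
          [ok]
            send[Str] → recv[Str]
              dual(Y) = Y
          [ack]
            offer{retry,stop,ok} → select{retry,stop,ok}  (&→⊕)
              [retry]
                dual(Y) = Y
              [stop]
                dual(Y) = Y
              [ok]
                dual(Y) = Y

μY.recv[Int].select{err: send[Str].send[Bool].end, more: send[Int].select{data: Y, ack: end, err: Y}, ack: select{ok: recv[Str].Y, ack: select{retry: Y, stop: Y, ok: Y}}}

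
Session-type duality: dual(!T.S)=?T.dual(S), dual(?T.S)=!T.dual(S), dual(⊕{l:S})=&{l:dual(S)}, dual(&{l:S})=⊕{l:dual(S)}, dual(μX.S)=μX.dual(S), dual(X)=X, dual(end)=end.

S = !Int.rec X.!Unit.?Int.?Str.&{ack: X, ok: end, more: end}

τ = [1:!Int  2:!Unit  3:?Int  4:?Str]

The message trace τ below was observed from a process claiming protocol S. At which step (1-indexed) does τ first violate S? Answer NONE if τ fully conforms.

@1 !Int  match  cont: rec X.…
@2 !Unit  match  cont: ?Int.?Str.&{ack: rec X.…, ok: end, more: end}
@3 ?Int  match  cont: ?Str.&{ack: rec X.…, ok: end, more: end}
@4 ?Str  match  cont: &{ack: rec X.…, ok: end, more: end}
τ conforms to S (length 4)

NONE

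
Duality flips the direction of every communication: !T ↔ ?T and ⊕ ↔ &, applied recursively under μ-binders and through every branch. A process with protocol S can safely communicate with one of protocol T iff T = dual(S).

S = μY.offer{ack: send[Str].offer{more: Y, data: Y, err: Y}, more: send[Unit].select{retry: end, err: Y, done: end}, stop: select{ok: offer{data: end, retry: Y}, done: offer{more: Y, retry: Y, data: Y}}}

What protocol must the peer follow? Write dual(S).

μY.select{ack: recv[Str].select{more: Y, data: Y, err: Y}, more: recv[Unit].offer{retry: end, err: Y, done: end}, stop: offer{ok: select{data: end, retry: Y}, done: select{more: Y, retry: Y, data: Y}}}

μY → μY  (rec unchanged)
  offer{ack,more,stop} → select{ack,more,stop}  (offer→select)
    [ack]
      send[Str] → recv[Str]
        offer{more,data,err} → select{more,data,err}  (offer→select)
          [more]
            dual(Y) = Y
          [data]
            dual(Y) = Y
          [err]
            dual(Y) = Y
    [more]
      send[Unit] → recv[Unit]
        select{retry,err,done} → offer{retry,err,done}  (select→offer)
          [retry]
            dual(end) = end
          [err]
            dual(Y) = Y
          [done]
            dual(end) = end
    [stop]
      select{ok,done} → offer{ok,done}  (select→offer)
        [ok]
          offer{data,retry} → select{data,retry}  (offer→select)
            [data]
              dual(end) = end
            [retry]
              dual(Y) = Y
        [done]
          offer{more,retry,data} → select{more,retry,data}  (offer→select)
            [more]
              dual(Y) = Y
            [retry]
              dual(Y) = Y
            [data]
              dual(Y) = Y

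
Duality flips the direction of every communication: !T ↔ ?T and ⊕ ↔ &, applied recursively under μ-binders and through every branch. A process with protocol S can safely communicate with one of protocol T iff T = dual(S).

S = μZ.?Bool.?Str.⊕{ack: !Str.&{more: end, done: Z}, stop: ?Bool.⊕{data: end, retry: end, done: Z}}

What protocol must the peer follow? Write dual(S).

μZ.!Bool.!Str.&{ack: ?Str.⊕{more: end, done: Z}, stop: !Bool.&{data: end, retry: end, done: Z}}

μZ ↦ μZ  (rec unchanged)
  ?Bool ↦ !Bool
    ?Str ↦ !Str
      ⊕{ack,stop} ↦ &{ack,stop}  (select→offer)
        [ack]
          !Str ↦ ?Str
            &{more,done} ↦ ⊕{more,done}  (&→⊕)
              [more]
                end self-dual
              [done]
                Z self-dual
        [stop]
          ?Bool ↦ !Bool
            ⊕{data,retry,done} ↦ &{data,retry,done}  (select→offer)
              [data]
                end self-dual
              [retry]
                end self-dual
              [done]
                Z self-dual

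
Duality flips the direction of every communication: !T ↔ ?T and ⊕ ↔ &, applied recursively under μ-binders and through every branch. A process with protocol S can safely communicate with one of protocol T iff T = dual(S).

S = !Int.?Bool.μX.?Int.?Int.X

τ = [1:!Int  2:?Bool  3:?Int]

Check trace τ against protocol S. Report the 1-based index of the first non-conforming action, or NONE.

NONE

@1 !Int  ok  residual = ?Bool.μX.…
@2 ?Bool  ok  residual = μX.…
@3 ?Int  ok  residual = ?Int.μX.…
τ conforms to S (length 3)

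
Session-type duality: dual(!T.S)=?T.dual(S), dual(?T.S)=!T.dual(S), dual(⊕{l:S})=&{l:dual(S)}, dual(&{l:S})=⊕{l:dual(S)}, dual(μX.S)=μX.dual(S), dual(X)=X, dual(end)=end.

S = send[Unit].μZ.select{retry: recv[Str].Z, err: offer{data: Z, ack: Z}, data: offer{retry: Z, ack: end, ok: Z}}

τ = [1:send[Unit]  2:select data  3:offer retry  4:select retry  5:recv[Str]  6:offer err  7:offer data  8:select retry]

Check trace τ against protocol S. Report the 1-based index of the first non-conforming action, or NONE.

[1] send[Unit]  ok  residual = μZ.…
[2] select data  ok  residual = offer{retry: μZ.…, ack: end, ok: μZ.…}
[3] offer retry  ok  residual = μZ.…
[4] select retry  ok  residual = recv[Str].μZ.…
[5] recv[Str]  ok  residual = μZ.…
[6] got offer err, protocol expects select retry or select err or select data  ✗

6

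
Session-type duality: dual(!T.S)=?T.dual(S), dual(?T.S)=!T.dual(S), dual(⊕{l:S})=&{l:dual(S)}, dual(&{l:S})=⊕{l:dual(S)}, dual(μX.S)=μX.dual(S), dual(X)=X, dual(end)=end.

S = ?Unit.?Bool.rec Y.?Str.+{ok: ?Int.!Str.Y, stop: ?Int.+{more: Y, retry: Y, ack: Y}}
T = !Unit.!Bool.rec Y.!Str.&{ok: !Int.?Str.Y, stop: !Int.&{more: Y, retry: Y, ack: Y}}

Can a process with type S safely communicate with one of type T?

YES

?Unit vs !Unit  match
  ?Bool vs !Bool  match
    rec Y vs rec Y  match (rec unchanged)
      ?Str vs !Str  match
        +{ok,stop} vs &{ok,stop}  match labels match
          case ok:
            ?Int vs !Int  match
              !Str vs ?Str  match
                Y vs Y  match
          case stop:
            ?Int vs !Int  match
              +{more,retry,ack} vs &{more,retry,ack}  match labels match
                case more:
                  Y vs Y  match
                case retry:
                  Y vs Y  match
                case ack:
                  Y vs Y  match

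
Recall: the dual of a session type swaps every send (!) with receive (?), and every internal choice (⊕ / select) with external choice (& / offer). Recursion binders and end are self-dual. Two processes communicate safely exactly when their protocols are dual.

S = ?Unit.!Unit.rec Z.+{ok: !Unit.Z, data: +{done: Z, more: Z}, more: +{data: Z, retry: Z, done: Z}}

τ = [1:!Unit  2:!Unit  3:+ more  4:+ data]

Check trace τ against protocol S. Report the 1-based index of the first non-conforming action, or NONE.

step 1: got !Unit, protocol expects ?Unit  ✗

1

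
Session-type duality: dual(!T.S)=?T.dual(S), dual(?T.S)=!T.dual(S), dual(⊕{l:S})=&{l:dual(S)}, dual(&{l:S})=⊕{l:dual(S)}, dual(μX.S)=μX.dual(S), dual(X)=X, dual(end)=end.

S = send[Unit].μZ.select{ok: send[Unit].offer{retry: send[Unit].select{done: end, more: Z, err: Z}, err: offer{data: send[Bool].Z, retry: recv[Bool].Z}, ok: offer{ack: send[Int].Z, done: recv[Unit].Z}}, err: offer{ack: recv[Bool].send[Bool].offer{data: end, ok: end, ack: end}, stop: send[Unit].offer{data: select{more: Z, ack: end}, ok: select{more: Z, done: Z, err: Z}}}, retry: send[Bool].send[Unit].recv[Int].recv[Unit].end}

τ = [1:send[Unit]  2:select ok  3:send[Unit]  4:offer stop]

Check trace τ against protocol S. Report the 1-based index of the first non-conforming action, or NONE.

@1 send[Unit]  ✓  cont: μZ.…
@2 select ok  ✓  cont: send[Unit].offer{retry: send[Unit].select{done: end, more: μZ.…, err: μZ.…}, err: offer{data: send[Bool].μZ.…, retry: recv[Bool].μZ.…}, ok: offer{ack: send[Int].μZ.…, done: recv[Unit].μZ.…}}
@3 send[Unit]  ✓  cont: offer{retry: send[Unit].select{done: end, more: μZ.…, err: μZ.…}, err: offer{data: send[Bool].μZ.…, retry: recv[Bool].μZ.…}, ok: offer{ack: send[Int].μZ.…, done: recv[Unit].μZ.…}}
@4 got offer stop, protocol expects offer retry or offer err or offer ok  ✗

4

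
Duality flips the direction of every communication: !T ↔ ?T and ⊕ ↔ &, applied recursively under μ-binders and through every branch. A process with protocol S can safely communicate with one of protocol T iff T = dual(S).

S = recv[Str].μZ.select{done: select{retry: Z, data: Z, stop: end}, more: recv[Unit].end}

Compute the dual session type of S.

send[Str].μZ.offer{done: offer{retry: Z, data: Z, stop: end}, more: send[Unit].end}

recv[Str] ↦ send[Str]
  μZ ↦ μZ  (μ self-dual)
    select{done,more} ↦ offer{done,more}  (select→offer)
      • done:
        select{retry,data,stop} ↦ offer{retry,data,stop}  (select→offer)
          • retry:
            dual(Z) = Z
          • data:
            dual(Z) = Z
          • stop:
            dual(end) = end
      • more:
        recv[Unit] ↦ send[Unit]
          dual(end) = end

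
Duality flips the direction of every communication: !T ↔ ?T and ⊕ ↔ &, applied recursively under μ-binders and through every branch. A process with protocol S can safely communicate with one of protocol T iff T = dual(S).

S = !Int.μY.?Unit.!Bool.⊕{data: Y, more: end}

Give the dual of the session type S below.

?Int.μY.!Unit.?Bool.&{data: Y, more: end}

!Int → ?Int
  μY → μY  (rec unchanged)
    ?Unit → !Unit
      !Bool → ?Bool
        ⊕{data,more} → &{data,more}  (select→offer)
          • data:
            Y self-dual
          • more:
            end self-dual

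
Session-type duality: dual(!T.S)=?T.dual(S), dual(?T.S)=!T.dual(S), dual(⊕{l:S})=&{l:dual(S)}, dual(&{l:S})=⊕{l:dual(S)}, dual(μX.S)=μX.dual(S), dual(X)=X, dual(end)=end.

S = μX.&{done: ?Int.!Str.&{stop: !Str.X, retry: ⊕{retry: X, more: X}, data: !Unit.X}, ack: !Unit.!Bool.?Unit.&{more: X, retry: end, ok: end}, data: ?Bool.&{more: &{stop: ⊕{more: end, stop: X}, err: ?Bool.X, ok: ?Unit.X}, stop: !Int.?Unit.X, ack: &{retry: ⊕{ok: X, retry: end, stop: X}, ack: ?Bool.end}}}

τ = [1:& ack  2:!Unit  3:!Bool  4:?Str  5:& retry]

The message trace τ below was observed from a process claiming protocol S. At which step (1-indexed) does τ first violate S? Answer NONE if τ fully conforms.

[1] & ack  ok  state: !Unit.!Bool.?Unit.&{more: μX.…, retry: end, ok: end}
[2] !Unit  ok  state: !Bool.?Unit.&{more: μX.…, retry: end, ok: end}
[3] !Bool  ok  state: ?Unit.&{more: μX.…, retry: end, ok: end}
[4] got ?Str, protocol expects ?Unit  ✗

4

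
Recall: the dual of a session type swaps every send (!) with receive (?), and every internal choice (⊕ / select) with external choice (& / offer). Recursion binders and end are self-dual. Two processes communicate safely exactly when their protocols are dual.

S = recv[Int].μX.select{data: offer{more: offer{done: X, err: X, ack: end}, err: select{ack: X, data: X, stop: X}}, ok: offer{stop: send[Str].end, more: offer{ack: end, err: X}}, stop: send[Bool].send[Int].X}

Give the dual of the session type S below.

send[Int].μX.offer{data: select{more: select{done: X, err: X, ack: end}, err: offer{ack: X, data: X, stop: X}}, ok: select{stop: recv[Str].end, more: select{ack: end, err: X}}, stop: recv[Bool].recv[Int].X}

recv[Int] ↦ send[Int]
  μX ↦ μX  (μ self-dual)
    select{data,ok,stop} ↦ offer{data,ok,stop}  (internal→external)
      [data]
        offer{more,err} ↦ select{more,err}  (offer→select)
          [more]
            offer{done,err,ack} ↦ select{done,err,ack}  (offer→select)
              [done]
                X ↦ X
              [err]
                X ↦ X
              [ack]
                end ↦ end
          [err]
            select{ack,data,stop} ↦ offer{ack,data,stop}  (internal→external)
              [ack]
                X ↦ X
              [data]
                X ↦ X
              [stop]
                X ↦ X
      [ok]
        offer{stop,more} ↦ select{stop,more}  (offer→select)
          [stop]
            send[Str] ↦ recv[Str]
              end ↦ end
          [more]
            offer{ack,err} ↦ select{ack,err}  (offer→select)
              [ack]
                end ↦ end
              [err]
                X ↦ X
      [stop]
        send[Bool] ↦ recv[Bool]
          send[Int] ↦ recv[Int]
            X ↦ X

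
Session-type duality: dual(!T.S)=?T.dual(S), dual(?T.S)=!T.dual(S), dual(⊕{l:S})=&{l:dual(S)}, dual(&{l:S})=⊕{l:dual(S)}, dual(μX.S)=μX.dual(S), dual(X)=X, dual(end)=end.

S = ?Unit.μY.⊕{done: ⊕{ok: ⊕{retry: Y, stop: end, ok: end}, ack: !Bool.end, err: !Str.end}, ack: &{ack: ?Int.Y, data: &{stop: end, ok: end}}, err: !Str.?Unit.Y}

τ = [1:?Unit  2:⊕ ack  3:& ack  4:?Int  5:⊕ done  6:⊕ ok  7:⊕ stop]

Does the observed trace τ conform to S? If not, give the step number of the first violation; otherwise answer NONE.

step 1: ?Unit  match  now at μY.…
step 2: ⊕ ack  match  now at &{ack: ?Int.μY.…, data: &{stop: end, ok: end}}
step 3: & ack  match  now at ?Int.μY.…
step 4: ?Int  match  now at μY.…
step 5: ⊕ done  match  now at ⊕{ok: ⊕{retry: μY.…, stop: end, ok: end}, ack: !Bool.end, err: !Str.end}
step 6: ⊕ ok  match  now at ⊕{retry: μY.…, stop: end, ok: end}
step 7: ⊕ stop  match  now at end
trace exhausted — no violation

NONE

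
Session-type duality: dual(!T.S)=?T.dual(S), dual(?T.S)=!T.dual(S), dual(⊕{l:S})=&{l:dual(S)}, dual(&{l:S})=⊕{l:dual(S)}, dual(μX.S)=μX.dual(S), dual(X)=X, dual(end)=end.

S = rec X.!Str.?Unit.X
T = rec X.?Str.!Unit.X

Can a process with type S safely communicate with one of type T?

YES

rec X | rec X  match (μ self-dual)
  !Str | ?Str  match
    ?Unit | !Unit  match
      X | X  match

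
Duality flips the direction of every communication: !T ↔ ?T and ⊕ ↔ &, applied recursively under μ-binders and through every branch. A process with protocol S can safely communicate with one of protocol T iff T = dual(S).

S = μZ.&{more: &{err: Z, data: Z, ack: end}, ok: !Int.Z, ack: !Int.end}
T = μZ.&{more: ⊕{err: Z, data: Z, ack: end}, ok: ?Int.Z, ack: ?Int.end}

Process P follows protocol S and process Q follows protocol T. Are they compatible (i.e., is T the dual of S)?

NO

μZ vs μZ  ✓ (rec unchanged)
  &{more,ok,ack} vs &{more,ok,ack}  ✗ choice polarity not flipped — not dual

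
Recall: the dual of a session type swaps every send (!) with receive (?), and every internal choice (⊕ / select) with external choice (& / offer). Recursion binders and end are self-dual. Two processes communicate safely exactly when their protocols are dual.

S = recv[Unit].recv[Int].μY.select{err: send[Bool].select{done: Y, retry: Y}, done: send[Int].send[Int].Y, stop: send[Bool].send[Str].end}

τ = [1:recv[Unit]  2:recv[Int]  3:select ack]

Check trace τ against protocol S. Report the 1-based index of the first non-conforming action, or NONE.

3

[1] recv[Unit]  ✓  now at recv[Int].μY.…
[2] recv[Int]  ✓  now at μY.…
[3] got select ack, protocol expects select err or select done or select stop  ✗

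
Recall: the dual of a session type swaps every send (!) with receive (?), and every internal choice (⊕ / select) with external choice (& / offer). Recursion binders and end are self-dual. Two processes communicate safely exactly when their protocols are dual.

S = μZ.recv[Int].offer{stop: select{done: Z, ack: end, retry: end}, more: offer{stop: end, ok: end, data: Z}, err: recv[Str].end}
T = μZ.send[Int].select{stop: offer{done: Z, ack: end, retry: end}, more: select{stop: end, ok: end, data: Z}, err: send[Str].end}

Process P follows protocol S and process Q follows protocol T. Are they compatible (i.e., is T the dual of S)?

μZ ‖ μZ  ok (μ self-dual)
  recv[Int] ‖ send[Int]  ok
    offer{stop,more,err} ‖ select{stop,more,err}  ok same labels
      case stop:
        select{done,ack,retry} ‖ offer{done,ack,retry}  ok same labels
          case done:
            Z ‖ Z  ok
          case ack:
            end ‖ end  ok
          case retry:
            end ‖ end  ok
      case more:
        offer{stop,ok,data} ‖ select{stop,ok,data}  ok same labels
          case stop:
            end ‖ end  ok
          case ok:
            end ‖ end  ok
          case data:
            Z ‖ Z  ok
      case err:
        recv[Str] ‖ send[Str]  ok
          end ‖ end  ok

YES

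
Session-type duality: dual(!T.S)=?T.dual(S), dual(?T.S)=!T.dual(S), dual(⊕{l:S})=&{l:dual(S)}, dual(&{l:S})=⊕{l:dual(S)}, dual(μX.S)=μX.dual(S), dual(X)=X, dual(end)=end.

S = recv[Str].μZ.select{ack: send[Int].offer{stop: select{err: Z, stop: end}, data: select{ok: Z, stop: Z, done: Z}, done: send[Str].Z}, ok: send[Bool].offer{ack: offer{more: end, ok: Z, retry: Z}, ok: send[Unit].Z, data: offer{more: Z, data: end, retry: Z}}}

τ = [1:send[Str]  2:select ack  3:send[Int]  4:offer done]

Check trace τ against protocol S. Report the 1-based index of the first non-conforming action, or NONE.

step 1: got send[Str], protocol expects recv[Str]  ✗

1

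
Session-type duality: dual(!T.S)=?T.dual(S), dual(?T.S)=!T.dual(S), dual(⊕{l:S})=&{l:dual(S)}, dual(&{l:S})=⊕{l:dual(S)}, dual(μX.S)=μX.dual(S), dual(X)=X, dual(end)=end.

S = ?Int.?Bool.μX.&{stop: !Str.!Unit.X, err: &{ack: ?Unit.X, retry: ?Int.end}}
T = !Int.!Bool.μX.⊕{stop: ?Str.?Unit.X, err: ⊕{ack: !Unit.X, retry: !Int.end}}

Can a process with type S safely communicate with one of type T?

YES

?Int vs !Int  ✓
  ?Bool vs !Bool  ✓
    μX vs μX  ✓ (μ self-dual)
      &{stop,err} vs ⊕{stop,err}  ✓ labels match
        [stop]
          !Str vs ?Str  ✓
            !Unit vs ?Unit  ✓
              X vs X  ✓
        [err]
          &{ack,retry} vs ⊕{ack,retry}  ✓ labels match
            [ack]
              ?Unit vs !Unit  ✓
                X vs X  ✓
            [retry]
              ?Int vs !Int  ✓
                end vs end  ✓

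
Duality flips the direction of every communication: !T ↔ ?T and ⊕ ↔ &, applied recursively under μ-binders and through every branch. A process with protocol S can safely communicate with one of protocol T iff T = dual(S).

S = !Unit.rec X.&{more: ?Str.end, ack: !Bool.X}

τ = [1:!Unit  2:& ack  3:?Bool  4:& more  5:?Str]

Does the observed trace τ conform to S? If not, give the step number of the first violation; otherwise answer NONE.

3

[1] !Unit  ✓  now at rec X.…
[2] & ack  ✓  now at !Bool.rec X.…
[3] got ?Bool, protocol expects !Bool  ✗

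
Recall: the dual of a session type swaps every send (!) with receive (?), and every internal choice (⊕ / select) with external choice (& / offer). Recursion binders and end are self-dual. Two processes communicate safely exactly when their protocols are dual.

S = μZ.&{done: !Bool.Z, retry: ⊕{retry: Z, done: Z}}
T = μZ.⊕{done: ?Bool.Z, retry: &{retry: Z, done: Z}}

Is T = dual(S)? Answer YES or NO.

μZ | μZ  ✓ (binder kept)
  &{done,retry} | ⊕{done,retry}  ✓ same labels
    [done]
      !Bool | ?Bool  ✓
        Z | Z  ✓
    [retry]
      ⊕{retry,done} | &{retry,done}  ✓ same labels
        [retry]
          Z | Z  ✓
        [done]
          Z | Z  ✓

YES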